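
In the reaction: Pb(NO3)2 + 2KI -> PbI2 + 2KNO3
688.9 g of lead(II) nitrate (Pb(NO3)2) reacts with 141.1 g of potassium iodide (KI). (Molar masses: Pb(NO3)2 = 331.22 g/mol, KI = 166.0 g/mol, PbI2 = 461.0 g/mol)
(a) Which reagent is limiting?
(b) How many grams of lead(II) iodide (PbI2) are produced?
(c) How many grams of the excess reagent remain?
(a) KI, (b) 195.9 g, (c) 548.1 g

Moles of Pb(NO3)2 = 688.9 g ÷ 331.22 g/mol = 2.07989 mol
Moles of KI = 141.1 g ÷ 166.0 g/mol = 0.85 mol
Moles ÷ coefficient: Pb(NO3)2: 2.07989/1 = 2.08, KI: 0.85/2 = 0.425
(a) KI has the smaller value, so KI is the limiting reagent.
(b) Moles of PbI2 = 0.85 mol KI × (1/2) = 0.425 mol; mass = 0.425 mol × 461.0 g/mol = 195.9 g
(c) Pb(NO3)2 consumed = 0.85 × (1/2) = 0.425 mol; remaining = 2.07989 − 0.425 = 1.65489 mol; mass = 1.65489 mol × 331.22 g/mol = 548.1 g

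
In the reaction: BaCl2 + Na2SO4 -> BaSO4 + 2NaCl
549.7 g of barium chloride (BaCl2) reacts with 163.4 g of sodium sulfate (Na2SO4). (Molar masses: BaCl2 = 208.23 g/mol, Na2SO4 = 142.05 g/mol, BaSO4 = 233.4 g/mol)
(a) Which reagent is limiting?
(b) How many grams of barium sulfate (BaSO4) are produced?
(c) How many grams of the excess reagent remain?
(a) Na2SO4, (b) 268.5 g, (c) 310.2 g

Moles of BaCl2 = 549.7 g ÷ 208.23 g/mol = 2.63987 mol
Moles of Na2SO4 = 163.4 g ÷ 142.05 g/mol = 1.1503 mol
Moles ÷ coefficient: BaCl2: 2.63987/1 = 2.64, Na2SO4: 1.1503/1 = 1.15
(a) Na2SO4 has the smaller value, so Na2SO4 is the limiting reagent.
(b) Moles of BaSO4 = 1.1503 mol Na2SO4 × (1/1) = 1.1503 mol; mass = 1.1503 mol × 233.4 g/mol = 268.5 g
(c) BaCl2 consumed = 1.1503 × (1/1) = 1.1503 mol; remaining = 2.63987 − 1.1503 = 1.48957 mol; mass = 1.48957 mol × 208.23 g/mol = 310.2 g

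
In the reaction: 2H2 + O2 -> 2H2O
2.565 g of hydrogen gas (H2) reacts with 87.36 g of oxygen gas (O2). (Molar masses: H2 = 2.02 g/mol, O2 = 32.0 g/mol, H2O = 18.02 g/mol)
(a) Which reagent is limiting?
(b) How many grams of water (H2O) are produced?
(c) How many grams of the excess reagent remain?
(a) H2, (b) 22.88 g, (c) 67.04 g

Moles of H2 = 2.565 g ÷ 2.02 g/mol = 1.2698 mol
Moles of O2 = 87.36 g ÷ 32.0 g/mol = 2.73 mol
Moles ÷ coefficient: H2: 1.2698/2 = 0.6349, O2: 2.73/1 = 2.73
(a) H2 has the smaller value, so H2 is the limiting reagent.
(b) Moles of H2O = 1.2698 mol H2 × (2/2) = 1.2698 mol; mass = 1.2698 mol × 18.02 g/mol = 22.88 g
(c) O2 consumed = 1.2698 × (1/2) = 0.634901 mol; remaining = 2.73 − 0.634901 = 2.0951 mol; mass = 2.0951 mol × 32.0 g/mol = 67.04 g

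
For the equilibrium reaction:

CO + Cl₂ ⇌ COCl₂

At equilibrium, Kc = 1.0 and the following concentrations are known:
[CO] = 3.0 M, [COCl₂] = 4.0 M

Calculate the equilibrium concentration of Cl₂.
[Cl₂] = 1.3333 M

Kc = ([COCl₂]) / ([CO] × [Cl₂]) = 1.0
[Cl₂]^1 = (product terms)/(Kc · other reactant terms) = 4 / (1.0 · 3) = 1.3333
[Cl₂] = 1.3333 M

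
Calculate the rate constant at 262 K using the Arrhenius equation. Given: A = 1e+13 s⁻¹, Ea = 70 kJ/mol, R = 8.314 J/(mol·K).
1.11e-01 s⁻¹

k = A·exp(-Ea/(R·T)) = 1e+13·exp(-70000/(8.314·262)) = 1e+13·exp(-32.1356) = 1e+13·1.1058e-14 = 1.11e-01 s⁻¹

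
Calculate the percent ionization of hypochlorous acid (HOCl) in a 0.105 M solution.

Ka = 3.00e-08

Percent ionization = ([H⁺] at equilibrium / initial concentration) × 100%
Percent ionization = 0.0534%

Let x = [H⁺]. Ka = x²/(C - x) ⇒ x² + (3.00e-08)x - (3.00e-08)(0.105) = 0. x = 5.6110e-05. Percent = (5.6110e-05/0.105) × 100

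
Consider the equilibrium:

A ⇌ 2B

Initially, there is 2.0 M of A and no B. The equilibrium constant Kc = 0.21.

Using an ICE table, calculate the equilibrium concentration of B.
[B] = 0.598 M

ICE: [A] = 2.0 − x, [B] = 2x.
Kc = (2x)²/(2.0 − x) = 0.21 ⇒ 4x² + 0.21x − 0.42 = 0.
x = (−0.21 + √(0.21² + 4·4·0.42))/(2·4) = (−0.21 + √6.7641)/8 = 0.29885.
[B] = 2x = 0.598 M.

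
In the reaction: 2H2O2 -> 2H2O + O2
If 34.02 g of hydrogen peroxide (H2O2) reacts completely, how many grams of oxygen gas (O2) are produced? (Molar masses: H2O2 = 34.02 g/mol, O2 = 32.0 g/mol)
Moles of H2O2 = 34.02 g ÷ 34.02 g/mol = 1 mol
Mole ratio: 1 mol O2 / 2 mol H2O2
Moles of O2 = 1 × (1/2) = 0.5 mol
Mass of O2 = 0.5 mol × 32.0 g/mol = 16 g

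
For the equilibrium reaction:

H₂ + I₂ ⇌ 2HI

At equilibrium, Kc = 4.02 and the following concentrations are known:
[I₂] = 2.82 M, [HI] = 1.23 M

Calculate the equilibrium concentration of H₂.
[H₂] = 0.1335 M

Kc = ([HI]^2) / ([H₂] × [I₂]) = 4.02
[H₂]^1 = (product terms)/(Kc · other reactant terms) = 1.5129 / (4.02 · 2.82) = 0.13346
[H₂] = 0.1335 M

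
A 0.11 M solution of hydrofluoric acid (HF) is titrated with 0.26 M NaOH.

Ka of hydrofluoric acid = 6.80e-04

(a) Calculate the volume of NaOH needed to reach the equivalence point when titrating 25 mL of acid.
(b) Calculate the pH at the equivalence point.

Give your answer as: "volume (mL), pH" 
V = 10.6 mL, pH = 8.03

(a) At equivalence: moles acid = moles base.
moles acid = 0.11 × 0.025 = 0.00275 mol; V_NaOH = 0.00275/0.26 = 0.01058 L = 10.6 mL.
(b) At equivalence, all acid → conjugate base A⁻ at [A⁻] = 0.00275/0.03558 = 0.0773 M.
Kb = Kw/Ka = 1.0e-14/6.80e-04 = 1.471e-11; [OH⁻] = √(Kb·[A⁻]) = 1.066e-06; pOH = 5.97; pH = 14 − pOH = 8.03.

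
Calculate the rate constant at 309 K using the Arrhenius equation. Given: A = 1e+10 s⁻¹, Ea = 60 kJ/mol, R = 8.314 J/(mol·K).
7.19e-01 s⁻¹

k = A·exp(-Ea/(R·T)) = 1e+10·exp(-60000/(8.314·309)) = 1e+10·exp(-23.3552) = 1e+10·7.1942e-11 = 7.19e-01 s⁻¹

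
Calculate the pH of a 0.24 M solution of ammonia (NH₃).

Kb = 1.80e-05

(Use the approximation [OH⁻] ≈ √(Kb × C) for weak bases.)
pH = 11.32

[OH⁻] = √(Kb × C) = √(1.80e-05 × 0.24) = 2.0785e-03. pOH = 2.68, pH = 14 - pOH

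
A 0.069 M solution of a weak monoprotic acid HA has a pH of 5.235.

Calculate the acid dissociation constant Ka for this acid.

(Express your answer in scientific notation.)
K_a = 4.91e-10

[H⁺] = 10^(−pH) = 10^(−5.235) = 5.821e-06 M. For HA ⇌ H⁺ + A⁻, Ka = x²/(C − x) = (5.821e-06)²/(0.069 − 5.821e-06) = 4.91e-10.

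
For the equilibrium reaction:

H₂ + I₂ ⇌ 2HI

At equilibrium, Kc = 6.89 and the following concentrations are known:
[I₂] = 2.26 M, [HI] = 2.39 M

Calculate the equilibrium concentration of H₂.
[H₂] = 0.3668 M

Kc = ([HI]^2) / ([H₂] × [I₂]) = 6.89
[H₂]^1 = (product terms)/(Kc · other reactant terms) = 5.7121 / (6.89 · 2.26) = 0.36683
[H₂] = 0.3668 M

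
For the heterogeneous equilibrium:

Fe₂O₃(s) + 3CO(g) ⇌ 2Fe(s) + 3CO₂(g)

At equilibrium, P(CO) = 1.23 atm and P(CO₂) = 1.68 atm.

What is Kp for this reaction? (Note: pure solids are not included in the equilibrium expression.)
K_p = 2.548

Solids (Fe₂O₃, Fe) are excluded.
Kp = P(CO₂)³/P(CO)³ = (1.68)³/(1.23)³ = 4.742/1.861 = 2.548.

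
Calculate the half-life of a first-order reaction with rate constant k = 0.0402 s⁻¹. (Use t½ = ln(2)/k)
17.24 s

t½ = ln(2)/k = 0.6931/0.0402 = 17.24 s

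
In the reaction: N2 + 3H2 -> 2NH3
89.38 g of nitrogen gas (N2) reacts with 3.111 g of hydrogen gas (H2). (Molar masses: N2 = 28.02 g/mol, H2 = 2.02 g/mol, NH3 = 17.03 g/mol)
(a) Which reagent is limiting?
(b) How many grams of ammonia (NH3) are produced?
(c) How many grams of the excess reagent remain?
(a) H2, (b) 17.49 g, (c) 75 g

Moles of N2 = 89.38 g ÷ 28.02 g/mol = 3.18986 mol
Moles of H2 = 3.111 g ÷ 2.02 g/mol = 1.5401 mol
Moles ÷ coefficient: N2: 3.18986/1 = 3.19, H2: 1.5401/3 = 0.5134
(a) H2 has the smaller value, so H2 is the limiting reagent.
(b) Moles of NH3 = 1.5401 mol H2 × (2/3) = 1.02673 mol; mass = 1.02673 mol × 17.03 g/mol = 17.49 g
(c) N2 consumed = 1.5401 × (1/3) = 0.513366 mol; remaining = 3.18986 − 0.513366 = 2.6765 mol; mass = 2.6765 mol × 28.02 g/mol = 75 g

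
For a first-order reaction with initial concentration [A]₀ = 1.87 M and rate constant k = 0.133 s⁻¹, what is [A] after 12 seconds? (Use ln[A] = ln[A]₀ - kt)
0.3791 M

ln[A] = ln[A]₀ - k·t = ln(1.87) - (0.133)·(12) = 0.6259 - 1.5960 = -0.9701
[A] = e^(-0.9701) = 0.3791 M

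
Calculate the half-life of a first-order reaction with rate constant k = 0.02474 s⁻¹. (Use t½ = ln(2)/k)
28.02 s

t½ = ln(2)/k = 0.6931/0.02474 = 28.02 s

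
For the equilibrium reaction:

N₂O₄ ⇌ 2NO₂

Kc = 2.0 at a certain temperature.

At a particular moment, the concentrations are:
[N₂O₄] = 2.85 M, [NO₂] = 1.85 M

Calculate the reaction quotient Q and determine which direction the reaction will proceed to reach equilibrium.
Q = 1.201, Q < K, reaction proceeds forward (toward products)

Q = ([NO₂]^2) / ([N₂O₄])
  = ((1.85)^2) / ((2.85)) = 3.4225/2.85 = 1.201
Since Q = 1.201 < Kc = 2.0, the reaction proceeds forward (toward products) to reach equilibrium.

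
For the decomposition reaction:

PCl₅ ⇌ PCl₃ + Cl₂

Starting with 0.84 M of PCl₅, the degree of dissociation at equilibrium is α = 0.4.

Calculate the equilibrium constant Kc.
K_c = 0.2240

x = α·[A]₀ = 0.4 × 0.84 = 0.336 M dissociated.
At eq: [PCl₅] = 0.84 − 0.336 = 0.504 M; [PCl₃] = [Cl₂] = x = 0.336 M.
Kc = [PCl₃][Cl₂]/[PCl₅] = (0.336)²/0.504 = 0.224.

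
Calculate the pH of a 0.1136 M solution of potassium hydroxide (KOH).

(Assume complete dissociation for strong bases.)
pH = 13.06

[OH⁻] = 0.1136 M for strong base. pOH = -log[OH⁻] = 0.94, pH = 14 - pOH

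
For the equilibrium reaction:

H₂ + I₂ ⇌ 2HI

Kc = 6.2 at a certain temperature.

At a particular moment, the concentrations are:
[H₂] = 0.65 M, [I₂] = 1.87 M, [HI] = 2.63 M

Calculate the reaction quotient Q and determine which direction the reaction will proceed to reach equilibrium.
Q = 5.691, Q < K, reaction proceeds forward (toward products)

Q = ([HI]^2) / ([H₂] × [I₂])
  = ((2.63)^2) / ((0.65)·(1.87)) = 6.9169/1.2155 = 5.691
Since Q = 5.691 < Kc = 6.2, the reaction proceeds forward (toward products) to reach equilibrium.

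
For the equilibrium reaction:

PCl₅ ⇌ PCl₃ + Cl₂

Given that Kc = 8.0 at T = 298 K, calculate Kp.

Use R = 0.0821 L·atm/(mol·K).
K_p = 195.7264

Δn = (moles gaseous products) − (moles gaseous reactants) = 1
T = 298 K; RT = 0.0821 × 298 = 24.4658
Kp = Kc·(RT)^Δn = 8.0 × (24.4658)^1 = 8.0 × 24.4658 = 195.7264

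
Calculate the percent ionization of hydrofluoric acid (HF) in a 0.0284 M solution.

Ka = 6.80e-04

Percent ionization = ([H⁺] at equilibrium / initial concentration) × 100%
Percent ionization = 14.3%

Let x = [H⁺]. Ka = x²/(C - x) ⇒ x² + (6.80e-04)x - (6.80e-04)(0.0284) = 0. x = 4.0677e-03. Percent = (4.0677e-03/0.0284) × 100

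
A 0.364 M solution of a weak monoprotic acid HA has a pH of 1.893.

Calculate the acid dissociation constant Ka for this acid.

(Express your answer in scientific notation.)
K_a = 4.66e-04

[H⁺] = 10^(−pH) = 10^(−1.893) = 1.279e-02 M. For HA ⇌ H⁺ + A⁻, Ka = x²/(C − x) = (1.279e-02)²/(0.364 − 1.279e-02) = 4.66e-04.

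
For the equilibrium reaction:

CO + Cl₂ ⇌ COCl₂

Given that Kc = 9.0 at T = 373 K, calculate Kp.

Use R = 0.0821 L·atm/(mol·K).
K_p = 0.2939

Δn = (moles gaseous products) − (moles gaseous reactants) = -1
T = 373 K; RT = 0.0821 × 373 = 30.6233
Kp = Kc·(RT)^Δn = 9.0 × (30.6233)^-1 = 9.0 × 0.0326549 = 0.2939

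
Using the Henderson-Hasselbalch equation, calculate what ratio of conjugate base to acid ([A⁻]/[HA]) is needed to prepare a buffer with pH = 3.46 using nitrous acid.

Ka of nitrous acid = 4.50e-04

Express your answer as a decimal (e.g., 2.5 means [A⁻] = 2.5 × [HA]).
[A⁻]/[HA] = 1.298

pKa = −log(4.50e-04) = 3.3468. pH = pKa + log([A⁻]/[HA]). 3.46 = 3.3468 + log(ratio). log(ratio) = 3.46 − 3.3468 = 0.1132. ratio = 10^(0.1132) = 1.298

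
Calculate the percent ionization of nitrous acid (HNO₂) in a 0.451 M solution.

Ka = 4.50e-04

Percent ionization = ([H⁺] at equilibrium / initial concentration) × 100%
Percent ionization = 3.11%

Let x = [H⁺]. Ka = x²/(C - x) ⇒ x² + (4.50e-04)x - (4.50e-04)(0.451) = 0. x = 1.4023e-02. Percent = (1.4023e-02/0.451) × 100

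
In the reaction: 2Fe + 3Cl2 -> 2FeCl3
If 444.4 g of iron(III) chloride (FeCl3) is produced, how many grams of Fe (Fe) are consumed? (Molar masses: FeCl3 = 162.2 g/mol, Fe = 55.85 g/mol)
Moles of FeCl3 = 444.4 g ÷ 162.2 g/mol = 2.73983 mol
Mole ratio: 2 mol Fe / 2 mol FeCl3
Moles of Fe = 2.73983 × (2/2) = 2.73983 mol
Mass of Fe = 2.73983 mol × 55.85 g/mol = 153 g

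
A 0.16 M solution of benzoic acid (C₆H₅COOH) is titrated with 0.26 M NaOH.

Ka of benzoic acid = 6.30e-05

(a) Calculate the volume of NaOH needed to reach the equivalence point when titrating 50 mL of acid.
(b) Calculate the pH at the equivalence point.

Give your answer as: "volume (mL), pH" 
V = 30.8 mL, pH = 8.60

(a) At equivalence: moles acid = moles base.
moles acid = 0.16 × 0.05 = 0.008 mol; V_NaOH = 0.008/0.26 = 0.03077 L = 30.8 mL.
(b) At equivalence, all acid → conjugate base A⁻ at [A⁻] = 0.008/0.08077 = 0.09905 M.
Kb = Kw/Ka = 1.0e-14/6.30e-05 = 1.587e-10; [OH⁻] = √(Kb·[A⁻]) = 3.965e-06; pOH = 5.40; pH = 14 − pOH = 8.60.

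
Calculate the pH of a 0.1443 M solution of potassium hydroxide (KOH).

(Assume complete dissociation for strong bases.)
pH = 13.16

[OH⁻] = 0.1443 M for strong base. pOH = -log[OH⁻] = 0.84, pH = 14 - pOH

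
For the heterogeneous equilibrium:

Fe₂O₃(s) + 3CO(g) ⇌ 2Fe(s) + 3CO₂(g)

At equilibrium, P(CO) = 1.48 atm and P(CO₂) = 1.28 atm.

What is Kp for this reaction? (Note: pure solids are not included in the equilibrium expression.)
K_p = 0.647

Solids (Fe₂O₃, Fe) are excluded.
Kp = P(CO₂)³/P(CO)³ = (1.28)³/(1.48)³ = 2.097/3.242 = 0.647.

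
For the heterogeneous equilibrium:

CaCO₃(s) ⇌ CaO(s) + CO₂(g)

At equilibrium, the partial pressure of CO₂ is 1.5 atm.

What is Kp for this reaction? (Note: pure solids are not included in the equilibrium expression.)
K_p = 1.5

Solids (CaCO₃, CaO) have activity 1 and are excluded.
Kp = P(CO₂) = 1.5.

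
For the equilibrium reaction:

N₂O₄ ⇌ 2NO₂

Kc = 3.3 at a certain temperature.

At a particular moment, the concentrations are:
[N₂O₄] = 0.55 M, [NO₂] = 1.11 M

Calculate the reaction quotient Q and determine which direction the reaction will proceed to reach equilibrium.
Q = 2.240, Q < K, reaction proceeds forward (toward products)

Q = ([NO₂]^2) / ([N₂O₄])
  = ((1.11)^2) / ((0.55)) = 1.2321/0.55 = 2.24
Since Q = 2.24 < Kc = 3.3, the reaction proceeds forward (toward products) to reach equilibrium.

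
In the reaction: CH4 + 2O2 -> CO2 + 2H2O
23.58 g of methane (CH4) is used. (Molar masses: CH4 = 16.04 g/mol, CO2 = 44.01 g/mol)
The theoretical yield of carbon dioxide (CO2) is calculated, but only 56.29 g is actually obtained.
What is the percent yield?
Moles of CH4 = 23.58 g ÷ 16.04 g/mol = 1.47007 mol
Mole ratio: 1 mol CO2 / 1 mol CH4
Moles of CO2 = 1.47007 × (1/1) = 1.47007 mol
Theoretical yield = 1.47007 mol × 44.01 g/mol = 64.698 g
Actual yield = 56.29 g
Percent yield = (56.29 / 64.698) × 100% = 87.0%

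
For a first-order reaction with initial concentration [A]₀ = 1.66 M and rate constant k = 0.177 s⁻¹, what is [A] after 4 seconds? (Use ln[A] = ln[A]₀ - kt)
0.8178 M

ln[A] = ln[A]₀ - k·t = ln(1.66) - (0.177)·(4) = 0.5068 - 0.7080 = -0.2012
[A] = e^(-0.2012) = 0.8178 M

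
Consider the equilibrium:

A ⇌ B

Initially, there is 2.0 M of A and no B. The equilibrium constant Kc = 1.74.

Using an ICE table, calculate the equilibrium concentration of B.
[B] = 1.270 M

ICE: [A] = 2.0 − x, [B] = x.
Kc = x/(2.0 − x) = 1.74 ⇒ x = 1.74·2.0/(1 + 1.74) = 3.48/2.74 = 1.27.
[B] = x = 1.270 M.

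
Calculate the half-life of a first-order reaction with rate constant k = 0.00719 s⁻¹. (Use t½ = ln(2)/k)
96.40 s

t½ = ln(2)/k = 0.6931/0.00719 = 96.40 s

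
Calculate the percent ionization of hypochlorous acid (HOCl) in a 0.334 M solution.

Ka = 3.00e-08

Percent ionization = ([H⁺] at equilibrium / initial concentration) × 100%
Percent ionization = 0.03%

Let x = [H⁺]. Ka = x²/(C - x) ⇒ x² + (3.00e-08)x - (3.00e-08)(0.334) = 0. x = 1.0008e-04. Percent = (1.0008e-04/0.334) × 100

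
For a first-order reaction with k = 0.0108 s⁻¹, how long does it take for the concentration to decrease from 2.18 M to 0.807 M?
92.01 s

From ln[A] = ln[A]₀ - k·t: t = ln([A]₀/[A])/k = ln(2.18/0.807)/0.0108 = ln(2.7014)/0.0108 = 0.9938/0.0108 = 92.01 s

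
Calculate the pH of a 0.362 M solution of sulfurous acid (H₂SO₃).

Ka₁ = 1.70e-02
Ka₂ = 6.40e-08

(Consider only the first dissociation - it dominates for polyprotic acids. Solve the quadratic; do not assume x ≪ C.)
pH = 1.15

x² + Ka₁·x − Ka₁·C = 0 with Ka₁ = 1.70e-02, C = 0.362.
x = (−Ka₁ + √(Ka₁² + 4·Ka₁·C))/2 = 7.0407e-02 M, so pH = 1.15.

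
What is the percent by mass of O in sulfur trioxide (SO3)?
Mass of O in formula = 16.0 × 3 = 48 g/mol
Molar mass = 80.07 g/mol
% O = (48/80.07) × 100% = 59.95%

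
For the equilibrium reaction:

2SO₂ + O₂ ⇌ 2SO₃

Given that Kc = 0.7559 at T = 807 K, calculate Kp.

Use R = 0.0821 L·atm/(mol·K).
K_p = 0.0114

Δn = (moles gaseous products) − (moles gaseous reactants) = -1
T = 807 K; RT = 0.0821 × 807 = 66.2547
Kp = Kc·(RT)^Δn = 0.7559 × (66.2547)^-1 = 0.7559 × 0.0150933 = 0.0114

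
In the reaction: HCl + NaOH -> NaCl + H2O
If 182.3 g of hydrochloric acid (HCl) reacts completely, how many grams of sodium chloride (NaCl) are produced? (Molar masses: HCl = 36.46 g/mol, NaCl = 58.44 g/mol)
Moles of HCl = 182.3 g ÷ 36.46 g/mol = 5 mol
Mole ratio: 1 mol NaCl / 1 mol HCl
Moles of NaCl = 5 × (1/1) = 5 mol
Mass of NaCl = 5 mol × 58.44 g/mol = 292.2 g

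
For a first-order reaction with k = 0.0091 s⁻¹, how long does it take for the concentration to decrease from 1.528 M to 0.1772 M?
236.75 s

From ln[A] = ln[A]₀ - k·t: t = ln([A]₀/[A])/k = ln(1.528/0.1772)/0.0091 = ln(8.6230)/0.0091 = 2.1544/0.0091 = 236.75 s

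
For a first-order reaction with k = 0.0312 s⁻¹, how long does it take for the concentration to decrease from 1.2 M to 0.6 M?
22.22 s

From ln[A] = ln[A]₀ - k·t: t = ln([A]₀/[A])/k = ln(1.2/0.6)/0.0312 = ln(2.0000)/0.0312 = 0.6931/0.0312 = 22.22 s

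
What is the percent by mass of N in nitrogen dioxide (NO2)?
Mass of N in formula = 14.01 × 1 = 14.01 g/mol
Molar mass = 46.01 g/mol
% N = (14.01/46.01) × 100% = 30.45%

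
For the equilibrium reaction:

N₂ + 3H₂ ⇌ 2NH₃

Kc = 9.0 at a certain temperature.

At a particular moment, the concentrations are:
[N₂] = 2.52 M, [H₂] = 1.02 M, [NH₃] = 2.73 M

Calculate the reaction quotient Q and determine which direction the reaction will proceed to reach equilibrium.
Q = 2.787, Q < K, reaction proceeds forward (toward products)

Q = ([NH₃]^2) / ([N₂] × [H₂]^3)
  = ((2.73)^2) / ((2.52)·(1.02)^3) = 7.4529/2.6742 = 2.787
Since Q = 2.787 < Kc = 9.0, the reaction proceeds forward (toward products) to reach equilibrium.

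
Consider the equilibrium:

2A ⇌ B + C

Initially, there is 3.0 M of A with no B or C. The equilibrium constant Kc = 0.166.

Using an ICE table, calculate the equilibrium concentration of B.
[B] = 0.673 M

ICE: [A] = 3.0 − 2x, [B] = [C] = x.
Kc = x²/(3.0 − 2x)² = 0.166 ⇒ √Kc = x/(3.0 − 2x).
x = √0.166·3.0/(1 + 2√0.166) = 0.40743·3.0/1.8149 = 0.67349.
[B] = x = 0.673 M.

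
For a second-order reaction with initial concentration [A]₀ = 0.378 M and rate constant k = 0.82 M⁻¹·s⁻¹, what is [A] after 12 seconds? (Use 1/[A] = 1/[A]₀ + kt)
0.0801 M

1/[A] = 1/[A]₀ + k·t = 1/0.378 + (0.82)·(12) = 2.6455 + 9.8400 = 12.4855
[A] = 1/12.4855 = 0.0801 M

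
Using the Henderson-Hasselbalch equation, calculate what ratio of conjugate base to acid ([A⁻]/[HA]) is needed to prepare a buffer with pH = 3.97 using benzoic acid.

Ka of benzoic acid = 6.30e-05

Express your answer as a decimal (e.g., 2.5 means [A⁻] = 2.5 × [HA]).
[A⁻]/[HA] = 0.588

pKa = −log(6.30e-05) = 4.2007. pH = pKa + log([A⁻]/[HA]). 3.97 = 4.2007 + log(ratio). log(ratio) = 3.97 − 4.2007 = -0.2307. ratio = 10^(-0.2307) = 0.588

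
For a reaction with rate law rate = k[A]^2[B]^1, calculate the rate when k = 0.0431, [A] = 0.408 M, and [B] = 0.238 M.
0.001708 M/s

rate = k·[A]^2·[B]^1 = 0.0431·(0.408)^2·(0.238)^1 = 0.0431·0.166464·0.238 = 0.001708 M/s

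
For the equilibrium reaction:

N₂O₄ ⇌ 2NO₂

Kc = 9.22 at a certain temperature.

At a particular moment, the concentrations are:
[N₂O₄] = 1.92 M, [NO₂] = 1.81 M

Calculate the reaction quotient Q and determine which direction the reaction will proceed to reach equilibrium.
Q = 1.706, Q < K, reaction proceeds forward (toward products)

Q = ([NO₂]^2) / ([N₂O₄])
  = ((1.81)^2) / ((1.92)) = 3.2761/1.92 = 1.706
Since Q = 1.706 < Kc = 9.22, the reaction proceeds forward (toward products) to reach equilibrium.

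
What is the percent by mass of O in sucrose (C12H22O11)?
Mass of O in formula = 16.0 × 11 = 176 g/mol
Molar mass = 342.3 g/mol
% O = (176/342.3) × 100% = 51.42%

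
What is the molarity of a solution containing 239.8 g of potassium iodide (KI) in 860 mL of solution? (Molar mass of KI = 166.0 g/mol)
Moles of KI = 239.8 g ÷ 166.0 g/mol = 1.44458 mol
Volume = 860 mL = 0.86 L
Molarity = 1.44458 mol ÷ 0.86 L = 1.68 M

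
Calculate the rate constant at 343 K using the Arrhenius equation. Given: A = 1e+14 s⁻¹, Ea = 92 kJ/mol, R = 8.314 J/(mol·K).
9.75e-01 s⁻¹

k = A·exp(-Ea/(R·T)) = 1e+14·exp(-92000/(8.314·343)) = 1e+14·exp(-32.2614) = 1e+14·9.7507e-15 = 9.75e-01 s⁻¹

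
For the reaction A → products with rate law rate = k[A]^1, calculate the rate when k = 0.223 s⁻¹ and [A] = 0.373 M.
0.08318 M/s

rate = k·[A]^1 = 0.223·(0.373)^1 = 0.223·0.373 = 0.08318 M/s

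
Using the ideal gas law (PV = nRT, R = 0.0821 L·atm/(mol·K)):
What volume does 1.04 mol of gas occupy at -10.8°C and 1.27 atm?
T = -10.8°C + 273.15 = 262.35 K
V = nRT/P = (1.04 × 0.0821 × 262.35) / 1.27
V = 17.64 L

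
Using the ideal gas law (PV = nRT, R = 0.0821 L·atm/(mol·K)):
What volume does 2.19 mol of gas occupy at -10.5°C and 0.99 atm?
T = -10.5°C + 273.15 = 262.65 K
V = nRT/P = (2.19 × 0.0821 × 262.65) / 0.99
V = 47.70 L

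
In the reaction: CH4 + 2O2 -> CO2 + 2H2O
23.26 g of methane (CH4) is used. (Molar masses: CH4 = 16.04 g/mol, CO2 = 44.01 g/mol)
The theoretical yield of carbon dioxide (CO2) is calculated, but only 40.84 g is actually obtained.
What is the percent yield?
Moles of CH4 = 23.26 g ÷ 16.04 g/mol = 1.45012 mol
Mole ratio: 1 mol CO2 / 1 mol CH4
Moles of CO2 = 1.45012 × (1/1) = 1.45012 mol
Theoretical yield = 1.45012 mol × 44.01 g/mol = 63.82 g
Actual yield = 40.84 g
Percent yield = (40.84 / 63.82) × 100% = 64.0%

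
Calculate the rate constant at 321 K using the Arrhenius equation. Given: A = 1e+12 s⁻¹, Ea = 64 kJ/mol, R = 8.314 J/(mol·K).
3.85e+01 s⁻¹

k = A·exp(-Ea/(R·T)) = 1e+12·exp(-64000/(8.314·321)) = 1e+12·exp(-23.9809) = 1e+12·3.8481e-11 = 3.85e+01 s⁻¹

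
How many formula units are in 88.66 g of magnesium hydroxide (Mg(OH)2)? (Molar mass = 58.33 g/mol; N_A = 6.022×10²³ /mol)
Moles = 88.66 g ÷ 58.33 g/mol = 1.51997 mol
Formula units = 1.51997 mol × 6.022×10²³ /mol = 9.153e+23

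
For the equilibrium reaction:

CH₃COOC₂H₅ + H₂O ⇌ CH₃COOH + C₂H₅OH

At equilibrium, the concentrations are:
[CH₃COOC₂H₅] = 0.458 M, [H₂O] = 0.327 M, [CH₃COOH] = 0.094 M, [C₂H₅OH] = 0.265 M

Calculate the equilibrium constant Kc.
K_c = 0.1663

Kc = ([CH₃COOH] × [C₂H₅OH]) / ([CH₃COOC₂H₅] × [H₂O])
   = ((0.094)·(0.265)) / ((0.458)·(0.327))
   = 0.02491 / 0.14977 = 0.1663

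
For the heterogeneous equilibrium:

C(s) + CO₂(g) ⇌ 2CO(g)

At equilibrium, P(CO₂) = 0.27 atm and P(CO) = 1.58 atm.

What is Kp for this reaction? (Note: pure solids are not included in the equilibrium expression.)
K_p = 9.246

Solid C is excluded.
Kp = P(CO)²/P(CO₂) = (1.58)²/0.27 = 2.496/0.27 = 9.246.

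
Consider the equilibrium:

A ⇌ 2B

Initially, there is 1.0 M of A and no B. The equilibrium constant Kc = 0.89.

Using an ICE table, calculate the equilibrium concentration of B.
[B] = 0.747 M

ICE: [A] = 1.0 − x, [B] = 2x.
Kc = (2x)²/(1.0 − x) = 0.89 ⇒ 4x² + 0.89x − 0.89 = 0.
x = (−0.89 + √(0.89² + 4·4·0.89))/(2·4) = (−0.89 + √15.032)/8 = 0.37339.
[B] = 2x = 0.747 M.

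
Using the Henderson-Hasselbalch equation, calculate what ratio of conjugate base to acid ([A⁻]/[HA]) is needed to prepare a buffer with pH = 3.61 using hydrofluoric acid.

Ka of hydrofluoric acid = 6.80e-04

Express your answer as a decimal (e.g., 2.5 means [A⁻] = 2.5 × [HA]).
[A⁻]/[HA] = 2.770

pKa = −log(6.80e-04) = 3.1675. pH = pKa + log([A⁻]/[HA]). 3.61 = 3.1675 + log(ratio). log(ratio) = 3.61 − 3.1675 = 0.4425. ratio = 10^(0.4425) = 2.770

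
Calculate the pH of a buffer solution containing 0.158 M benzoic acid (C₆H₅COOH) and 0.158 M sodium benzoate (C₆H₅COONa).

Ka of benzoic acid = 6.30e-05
pH = 4.20

pKa = -log(6.30e-05) = 4.20. pH = pKa + log([A⁻]/[HA]) = 4.20 + log(0.158/0.158)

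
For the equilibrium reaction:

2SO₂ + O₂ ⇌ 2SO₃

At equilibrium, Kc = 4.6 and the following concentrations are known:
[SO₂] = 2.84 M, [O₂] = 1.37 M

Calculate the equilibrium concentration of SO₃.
[SO₃] = 7.1295 M

Kc = ([SO₃]^2) / ([SO₂]^2 × [O₂]) = 4.6
[SO₃]^2 = Kc · (reactant terms)/(other product terms) = 4.6 · 11.05 / 1 = 50.829
[SO₃] = (50.829)^(1/2) = 7.1295 M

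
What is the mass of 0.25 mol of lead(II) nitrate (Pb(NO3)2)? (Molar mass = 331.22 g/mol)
Mass = 0.25 mol × 331.22 g/mol = 82.81 g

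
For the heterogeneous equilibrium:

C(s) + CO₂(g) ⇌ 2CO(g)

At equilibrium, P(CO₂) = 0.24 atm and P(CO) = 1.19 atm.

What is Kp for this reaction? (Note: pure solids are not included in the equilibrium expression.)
K_p = 5.900

Solid C is excluded.
Kp = P(CO)²/P(CO₂) = (1.19)²/0.24 = 1.416/0.24 = 5.900.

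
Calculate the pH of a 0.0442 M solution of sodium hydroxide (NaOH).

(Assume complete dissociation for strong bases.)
pH = 12.65

[OH⁻] = 0.0442 M for strong base. pOH = -log[OH⁻] = 1.35, pH = 14 - pOH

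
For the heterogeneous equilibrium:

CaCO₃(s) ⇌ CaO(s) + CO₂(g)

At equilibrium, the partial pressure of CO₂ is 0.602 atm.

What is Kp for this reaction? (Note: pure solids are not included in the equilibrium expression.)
K_p = 0.602

Solids (CaCO₃, CaO) have activity 1 and are excluded.
Kp = P(CO₂) = 0.602.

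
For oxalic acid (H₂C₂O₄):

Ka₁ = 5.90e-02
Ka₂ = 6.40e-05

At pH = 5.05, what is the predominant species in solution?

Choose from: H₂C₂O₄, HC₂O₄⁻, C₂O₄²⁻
C₂O₄²⁻

pKa1 = 1.23, pKa2 = 4.19. Each pKa is the crossover between adjacent species; pH = 5.05 lies in the region where C₂O₄²⁻ predominates.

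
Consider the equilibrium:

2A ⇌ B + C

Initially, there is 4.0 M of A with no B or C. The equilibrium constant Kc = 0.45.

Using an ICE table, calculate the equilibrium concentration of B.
[B] = 1.146 M

ICE: [A] = 4.0 − 2x, [B] = [C] = x.
Kc = x²/(4.0 − 2x)² = 0.45 ⇒ √Kc = x/(4.0 − 2x).
x = √0.45·4.0/(1 + 2√0.45) = 0.67082·4.0/2.3416 = 1.1459.
[B] = x = 1.146 M.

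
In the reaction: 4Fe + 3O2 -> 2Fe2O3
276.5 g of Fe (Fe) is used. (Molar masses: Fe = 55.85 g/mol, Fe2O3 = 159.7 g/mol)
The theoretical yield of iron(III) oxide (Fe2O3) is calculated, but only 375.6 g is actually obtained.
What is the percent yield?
Moles of Fe = 276.5 g ÷ 55.85 g/mol = 4.95076 mol
Mole ratio: 2 mol Fe2O3 / 4 mol Fe
Moles of Fe2O3 = 4.95076 × (2/4) = 2.47538 mol
Theoretical yield = 2.47538 mol × 159.7 g/mol = 395.32 g
Actual yield = 375.6 g
Percent yield = (375.6 / 395.32) × 100% = 95.0%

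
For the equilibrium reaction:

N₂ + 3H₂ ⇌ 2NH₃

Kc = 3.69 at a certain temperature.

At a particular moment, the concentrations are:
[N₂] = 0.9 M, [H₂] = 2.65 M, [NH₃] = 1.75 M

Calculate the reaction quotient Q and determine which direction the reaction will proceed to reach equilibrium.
Q = 0.183, Q < K, reaction proceeds forward (toward products)

Q = ([NH₃]^2) / ([N₂] × [H₂]^3)
  = ((1.75)^2) / ((0.9)·(2.65)^3) = 3.0625/16.749 = 0.1829
Since Q = 0.1829 < Kc = 3.69, the reaction proceeds forward (toward products) to reach equilibrium.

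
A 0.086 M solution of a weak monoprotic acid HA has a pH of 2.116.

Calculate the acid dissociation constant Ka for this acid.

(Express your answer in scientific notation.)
K_a = 7.48e-04

[H⁺] = 10^(−pH) = 10^(−2.116) = 7.656e-03 M. For HA ⇌ H⁺ + A⁻, Ka = x²/(C − x) = (7.656e-03)²/(0.086 − 7.656e-03) = 7.48e-04.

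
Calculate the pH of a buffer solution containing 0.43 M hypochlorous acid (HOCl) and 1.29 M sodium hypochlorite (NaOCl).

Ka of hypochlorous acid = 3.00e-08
pH = 8.00

pKa = -log(3.00e-08) = 7.52. pH = pKa + log([A⁻]/[HA]) = 7.52 + log(1.29/0.43)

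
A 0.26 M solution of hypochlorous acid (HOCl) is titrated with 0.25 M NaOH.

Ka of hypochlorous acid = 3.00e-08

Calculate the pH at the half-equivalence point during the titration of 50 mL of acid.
pH = pKa = 7.52

At the half-equivalence point, [HA] = [A⁻], so by Henderson–Hasselbalch pH = pKa + log(1) = pKa.
pKa = −log(3.00e-08) = 7.52.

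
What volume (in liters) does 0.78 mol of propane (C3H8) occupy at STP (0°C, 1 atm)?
At STP, 1 mol of gas occupies 22.4 L
Volume = 0.78 mol × 22.4 L/mol = 17.47 L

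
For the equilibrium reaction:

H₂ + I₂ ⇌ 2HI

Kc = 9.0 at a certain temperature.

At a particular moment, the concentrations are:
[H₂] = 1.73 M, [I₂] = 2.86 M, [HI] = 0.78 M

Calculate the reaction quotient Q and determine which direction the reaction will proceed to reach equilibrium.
Q = 0.123, Q < K, reaction proceeds forward (toward products)

Q = ([HI]^2) / ([H₂] × [I₂])
  = ((0.78)^2) / ((1.73)·(2.86)) = 0.6084/4.9478 = 0.123
Since Q = 0.123 < Kc = 9.0, the reaction proceeds forward (toward products) to reach equilibrium.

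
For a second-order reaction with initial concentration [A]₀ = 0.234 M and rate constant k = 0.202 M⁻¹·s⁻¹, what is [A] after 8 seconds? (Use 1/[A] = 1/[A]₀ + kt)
0.1698 M

1/[A] = 1/[A]₀ + k·t = 1/0.234 + (0.202)·(8) = 4.2735 + 1.6160 = 5.8895
[A] = 1/5.8895 = 0.1698 M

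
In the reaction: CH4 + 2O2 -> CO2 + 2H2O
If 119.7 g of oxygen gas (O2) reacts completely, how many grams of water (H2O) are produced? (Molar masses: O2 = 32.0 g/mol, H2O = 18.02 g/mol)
Moles of O2 = 119.7 g ÷ 32.0 g/mol = 3.74063 mol
Mole ratio: 2 mol H2O / 2 mol O2
Moles of H2O = 3.74063 × (2/2) = 3.74063 mol
Mass of H2O = 3.74063 mol × 18.02 g/mol = 67.41 g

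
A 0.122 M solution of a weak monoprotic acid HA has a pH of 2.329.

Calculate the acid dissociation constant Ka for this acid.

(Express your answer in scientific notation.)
K_a = 1.87e-04

[H⁺] = 10^(−pH) = 10^(−2.329) = 4.688e-03 M. For HA ⇌ H⁺ + A⁻, Ka = x²/(C − x) = (4.688e-03)²/(0.122 − 4.688e-03) = 1.87e-04.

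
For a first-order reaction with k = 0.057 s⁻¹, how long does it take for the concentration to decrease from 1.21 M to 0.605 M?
12.16 s

From ln[A] = ln[A]₀ - k·t: t = ln([A]₀/[A])/k = ln(1.21/0.605)/0.057 = ln(2.0000)/0.057 = 0.6931/0.057 = 12.16 s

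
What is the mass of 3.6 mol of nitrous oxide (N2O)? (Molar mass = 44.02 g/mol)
Mass = 3.6 mol × 44.02 g/mol = 158.5 g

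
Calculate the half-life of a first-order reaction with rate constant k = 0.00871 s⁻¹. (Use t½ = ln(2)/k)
79.58 s

t½ = ln(2)/k = 0.6931/0.00871 = 79.58 s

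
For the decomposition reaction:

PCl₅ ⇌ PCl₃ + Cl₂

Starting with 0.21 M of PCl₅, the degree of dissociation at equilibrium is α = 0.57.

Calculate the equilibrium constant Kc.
K_c = 0.1587

x = α·[A]₀ = 0.57 × 0.21 = 0.1197 M dissociated.
At eq: [PCl₅] = 0.21 − 0.1197 = 0.0903 M; [PCl₃] = [Cl₂] = x = 0.1197 M.
Kc = [PCl₃][Cl₂]/[PCl₅] = (0.1197)²/0.0903 = 0.1587.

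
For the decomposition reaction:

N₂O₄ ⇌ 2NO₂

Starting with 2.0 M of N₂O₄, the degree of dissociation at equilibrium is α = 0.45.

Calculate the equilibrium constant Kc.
K_c = 2.9455

x = α·[A]₀ = 0.45 × 2.0 = 0.9 M dissociated.
At eq: [N₂O₄] = 2.0 − 0.9 = 1.1 M; [NO₂] = 2x = 1.8 M.
Kc = [NO₂]²/[N₂O₄] = (1.8)²/1.1 = 2.945.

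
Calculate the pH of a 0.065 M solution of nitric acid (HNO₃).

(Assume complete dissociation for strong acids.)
pH = 1.19

[H⁺] = 0.065 M for strong acid. pH = -log[H⁺] = -log(0.065)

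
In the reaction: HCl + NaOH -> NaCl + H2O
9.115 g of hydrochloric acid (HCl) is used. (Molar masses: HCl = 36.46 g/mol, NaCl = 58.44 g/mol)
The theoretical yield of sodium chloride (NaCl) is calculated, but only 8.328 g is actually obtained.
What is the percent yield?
Moles of HCl = 9.115 g ÷ 36.46 g/mol = 0.25 mol
Mole ratio: 1 mol NaCl / 1 mol HCl
Moles of NaCl = 0.25 × (1/1) = 0.25 mol
Theoretical yield = 0.25 mol × 58.44 g/mol = 14.61 g
Actual yield = 8.328 g
Percent yield = (8.328 / 14.61) × 100% = 57.0%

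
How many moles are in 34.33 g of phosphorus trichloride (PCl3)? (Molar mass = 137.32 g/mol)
Moles = 34.33 g ÷ 137.32 g/mol = 0.25 mol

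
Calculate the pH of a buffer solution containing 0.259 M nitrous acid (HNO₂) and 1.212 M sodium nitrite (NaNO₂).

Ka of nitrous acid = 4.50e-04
pH = 4.02

pKa = -log(4.50e-04) = 3.35. pH = pKa + log([A⁻]/[HA]) = 3.35 + log(1.212/0.259)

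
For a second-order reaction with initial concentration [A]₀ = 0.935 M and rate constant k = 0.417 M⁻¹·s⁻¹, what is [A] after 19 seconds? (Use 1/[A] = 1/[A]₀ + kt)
0.1112 M

1/[A] = 1/[A]₀ + k·t = 1/0.935 + (0.417)·(19) = 1.0695 + 7.9230 = 8.9925
[A] = 1/8.9925 = 0.1112 M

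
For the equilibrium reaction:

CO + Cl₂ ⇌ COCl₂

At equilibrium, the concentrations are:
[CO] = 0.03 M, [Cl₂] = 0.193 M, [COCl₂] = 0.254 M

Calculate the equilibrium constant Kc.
K_c = 43.8687

Kc = ([COCl₂]) / ([CO] × [Cl₂])
   = ((0.254)) / ((0.03)·(0.193))
   = 0.254 / 0.00579 = 43.8687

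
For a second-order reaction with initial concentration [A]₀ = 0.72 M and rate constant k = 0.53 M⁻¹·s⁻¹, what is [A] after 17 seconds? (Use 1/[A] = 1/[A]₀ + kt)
0.0962 M

1/[A] = 1/[A]₀ + k·t = 1/0.72 + (0.53)·(17) = 1.3889 + 9.0100 = 10.3989
[A] = 1/10.3989 = 0.0962 M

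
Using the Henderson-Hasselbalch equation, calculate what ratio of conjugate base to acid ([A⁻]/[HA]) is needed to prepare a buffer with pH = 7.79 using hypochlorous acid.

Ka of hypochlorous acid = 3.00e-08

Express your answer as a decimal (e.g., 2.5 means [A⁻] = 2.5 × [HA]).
[A⁻]/[HA] = 1.850

pKa = −log(3.00e-08) = 7.5229. pH = pKa + log([A⁻]/[HA]). 7.79 = 7.5229 + log(ratio). log(ratio) = 7.79 − 7.5229 = 0.2671. ratio = 10^(0.2671) = 1.850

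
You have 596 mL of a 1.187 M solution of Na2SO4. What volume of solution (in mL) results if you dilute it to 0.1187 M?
Using M₁V₁ = M₂V₂:
1.187 × 596 = 0.1187 × V₂
V₂ = (1.187 × 596) / 0.1187 = 5960 mL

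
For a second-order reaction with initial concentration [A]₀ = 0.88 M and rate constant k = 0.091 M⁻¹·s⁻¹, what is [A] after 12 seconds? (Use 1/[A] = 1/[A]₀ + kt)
0.4488 M

1/[A] = 1/[A]₀ + k·t = 1/0.88 + (0.091)·(12) = 1.1364 + 1.0920 = 2.2284
[A] = 1/2.2284 = 0.4488 M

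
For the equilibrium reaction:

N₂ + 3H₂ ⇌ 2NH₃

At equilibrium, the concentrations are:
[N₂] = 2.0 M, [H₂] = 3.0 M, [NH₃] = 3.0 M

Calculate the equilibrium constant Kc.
K_c = 0.1667

Kc = ([NH₃]^2) / ([N₂] × [H₂]^3)
   = ((3.0)^2) / ((2.0)·(3.0)^3)
   = 9 / 54 = 0.1667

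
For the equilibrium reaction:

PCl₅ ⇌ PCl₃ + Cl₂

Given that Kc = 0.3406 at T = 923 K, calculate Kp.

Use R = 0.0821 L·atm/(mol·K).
K_p = 25.8101

Δn = (moles gaseous products) − (moles gaseous reactants) = 1
T = 923 K; RT = 0.0821 × 923 = 75.7783
Kp = Kc·(RT)^Δn = 0.3406 × (75.7783)^1 = 0.3406 × 75.7783 = 25.8101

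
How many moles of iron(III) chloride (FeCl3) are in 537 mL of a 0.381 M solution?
Moles = Molarity × Volume (L)
Moles = 0.381 M × 0.537 L = 0.2046 mol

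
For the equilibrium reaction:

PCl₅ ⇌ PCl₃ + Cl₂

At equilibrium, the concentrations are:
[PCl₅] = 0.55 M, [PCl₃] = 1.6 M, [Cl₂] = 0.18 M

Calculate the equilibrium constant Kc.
K_c = 0.5236

Kc = ([PCl₃] × [Cl₂]) / ([PCl₅])
   = ((1.6)·(0.18)) / ((0.55))
   = 0.288 / 0.55 = 0.5236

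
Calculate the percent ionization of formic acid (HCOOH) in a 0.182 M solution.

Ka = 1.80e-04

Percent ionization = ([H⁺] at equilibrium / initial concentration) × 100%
Percent ionization = 3.1%

Let x = [H⁺]. Ka = x²/(C - x) ⇒ x² + (1.80e-04)x - (1.80e-04)(0.182) = 0. x = 5.6343e-03. Percent = (5.6343e-03/0.182) × 100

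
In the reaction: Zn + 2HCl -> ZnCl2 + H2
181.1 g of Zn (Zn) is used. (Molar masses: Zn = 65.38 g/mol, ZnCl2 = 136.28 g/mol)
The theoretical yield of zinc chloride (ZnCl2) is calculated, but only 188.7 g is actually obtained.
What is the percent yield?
Moles of Zn = 181.1 g ÷ 65.38 g/mol = 2.76996 mol
Mole ratio: 1 mol ZnCl2 / 1 mol Zn
Moles of ZnCl2 = 2.76996 × (1/1) = 2.76996 mol
Theoretical yield = 2.76996 mol × 136.28 g/mol = 377.49 g
Actual yield = 188.7 g
Percent yield = (188.7 / 377.49) × 100% = 50.0%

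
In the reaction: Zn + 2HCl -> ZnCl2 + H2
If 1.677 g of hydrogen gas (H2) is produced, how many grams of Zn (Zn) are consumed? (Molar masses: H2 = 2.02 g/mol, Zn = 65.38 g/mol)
Moles of H2 = 1.677 g ÷ 2.02 g/mol = 0.830198 mol
Mole ratio: 1 mol Zn / 1 mol H2
Moles of Zn = 0.830198 × (1/1) = 0.830198 mol
Mass of Zn = 0.830198 mol × 65.38 g/mol = 54.28 g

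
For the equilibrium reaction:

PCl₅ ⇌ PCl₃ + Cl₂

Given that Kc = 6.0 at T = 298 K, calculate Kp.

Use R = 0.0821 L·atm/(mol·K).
K_p = 146.7948

Δn = (moles gaseous products) − (moles gaseous reactants) = 1
T = 298 K; RT = 0.0821 × 298 = 24.4658
Kp = Kc·(RT)^Δn = 6.0 × (24.4658)^1 = 6.0 × 24.4658 = 146.7948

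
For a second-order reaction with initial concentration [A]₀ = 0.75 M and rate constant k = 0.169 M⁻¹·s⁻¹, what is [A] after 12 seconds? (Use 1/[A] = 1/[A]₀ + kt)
0.2975 M

1/[A] = 1/[A]₀ + k·t = 1/0.75 + (0.169)·(12) = 1.3333 + 2.0280 = 3.3613
[A] = 1/3.3613 = 0.2975 M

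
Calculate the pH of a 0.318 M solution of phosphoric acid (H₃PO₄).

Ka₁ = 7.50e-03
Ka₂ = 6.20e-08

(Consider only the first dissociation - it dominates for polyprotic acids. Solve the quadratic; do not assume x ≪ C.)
pH = 1.34

x² + Ka₁·x − Ka₁·C = 0 with Ka₁ = 7.50e-03, C = 0.318.
x = (−Ka₁ + √(Ka₁² + 4·Ka₁·C))/2 = 4.5230e-02 M, so pH = 1.34.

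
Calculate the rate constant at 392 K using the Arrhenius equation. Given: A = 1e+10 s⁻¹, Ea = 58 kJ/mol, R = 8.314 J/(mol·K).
1.87e+02 s⁻¹

k = A·exp(-Ea/(R·T)) = 1e+10·exp(-58000/(8.314·392)) = 1e+10·exp(-17.7964) = 1e+10·1.8669e-08 = 1.87e+02 s⁻¹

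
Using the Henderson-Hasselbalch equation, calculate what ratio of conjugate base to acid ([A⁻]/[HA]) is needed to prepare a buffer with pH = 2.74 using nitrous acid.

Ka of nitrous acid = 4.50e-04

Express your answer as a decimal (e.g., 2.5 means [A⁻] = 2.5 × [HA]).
[A⁻]/[HA] = 0.247

pKa = −log(4.50e-04) = 3.3468. pH = pKa + log([A⁻]/[HA]). 2.74 = 3.3468 + log(ratio). log(ratio) = 2.74 − 3.3468 = -0.6068. ratio = 10^(-0.6068) = 0.247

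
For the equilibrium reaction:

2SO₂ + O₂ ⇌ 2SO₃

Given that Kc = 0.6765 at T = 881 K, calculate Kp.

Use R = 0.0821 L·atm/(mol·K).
K_p = 0.0094

Δn = (moles gaseous products) − (moles gaseous reactants) = -1
T = 881 K; RT = 0.0821 × 881 = 72.3301
Kp = Kc·(RT)^Δn = 0.6765 × (72.3301)^-1 = 0.6765 × 0.0138255 = 0.0094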